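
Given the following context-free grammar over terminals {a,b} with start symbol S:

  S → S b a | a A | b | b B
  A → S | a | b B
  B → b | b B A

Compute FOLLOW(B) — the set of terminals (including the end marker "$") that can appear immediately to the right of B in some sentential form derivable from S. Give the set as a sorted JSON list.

Compute FIRST by fixpoint:
[1]
  A via A→a: +{a}
  A via A→b B: +{b}
  B via B→b: +{b}
  S via S→a A: +{a}
  S via S→b: +{b}
  FIRST(S)={a,b}  FIRST(A)={a,b}  FIRST(B)={b}
[2] (stable)
  FIRST(S)={a,b}  FIRST(A)={a,b}  FIRST(B)={b}

FOLLOW sets:
seed FOLLOW(S) with $
[1]
  B→b B A: FOLLOW(B) ⊇ FIRST(A) = {a,b}; new: +{a,b}
  B→b B A: FOLLOW(A) ⊇ FOLLOW(B) ⊇ {a,b}; new: +{a,b}
  S→S b a: FOLLOW(S) ⊇ FIRST(b) = {b}; new: +{b}
  S→a A: FOLLOW(A) ⊇ FOLLOW(S) ⊇ {$,b}; new: +{$}
  S→b B: FOLLOW(B) ⊇ FOLLOW(S) ⊇ {$,b}; new: +{$}
  S: {$,b}  A: {$,a,b}  B: {$,a,b}
[2]
  A→S: FOLLOW(S) ⊇ FOLLOW(A) ⊇ {$,a,b}; new: +{a}
  S: {$,a,b}  A: {$,a,b}  B: {$,a,b}
[3] (no change)
  S: {$,a,b}  A: {$,a,b}  B: {$,a,b}

FOLLOW(B) = ["$", "a", "b"]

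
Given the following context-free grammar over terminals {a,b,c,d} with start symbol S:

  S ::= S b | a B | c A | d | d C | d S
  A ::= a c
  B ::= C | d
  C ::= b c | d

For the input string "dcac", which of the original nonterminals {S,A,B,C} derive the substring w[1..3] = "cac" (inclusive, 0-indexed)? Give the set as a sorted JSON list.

CNF form of G:
  S -> S T2 | T0 B | T1 A | T3 C | T3 S | d
  A -> T0 T1
  B -> T2 T1 | d
  C -> T2 T1 | d
  T0 -> a
  T1 -> c
  T2 -> b
  T3 -> d

Fill CYK table bottom-up — only the sub-triangle for w[1..3]:
  cell(1,1) c: {T1}  orig:{}
  cell(2,2) a: {T0}  orig:{}
  cell(3,3) c: {T1}  orig:{}
  cell(1,2) ca: ∅
  cell(2,3) ac: {A}
  cell(1,3) cac: {S}

Original NTs in T[1,3] deriving "cac": ["S"]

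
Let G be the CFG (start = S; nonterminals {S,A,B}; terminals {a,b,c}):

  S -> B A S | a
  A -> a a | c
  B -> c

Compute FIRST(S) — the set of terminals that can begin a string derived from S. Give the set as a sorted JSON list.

FIRST iteration:
iter 1:
  A via A→a a: +{a}
  A via A→c: +{c}
  B via B→c: +{c}
  S via S→B A S: +{c}
  S via S→a: +{a}
  FIRST[S]={a,c}  FIRST[A]={a,c}  FIRST[B]={c}
iter 2: (no change)
  FIRST[S]={a,c}  FIRST[A]={a,c}  FIRST[B]={c}

FIRST(S) = ["a", "c"]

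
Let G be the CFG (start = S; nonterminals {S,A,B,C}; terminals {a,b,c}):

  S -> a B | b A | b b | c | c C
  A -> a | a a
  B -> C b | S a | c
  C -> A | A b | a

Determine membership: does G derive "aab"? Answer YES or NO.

Convert to CNF:
  S -> T0 B | T1 A | T1 T1 | T2 C | c
  A -> T0 T0 | a
  B -> C T1 | S T0 | c
  C -> A T1 | T0 T0 | a
  T0 -> a
  T1 -> b
  T2 -> c

CYK table (by increasing span):
  [0..0]={A,C,T0}  "a"  orig:{A,C}
  [1..1]={A,C,T0}  "a"  orig:{A,C}
  [2..2]={T1}  "b"  orig:{}
  [0..1]={A,C}  "aa"
  [1..2]={B,C}  "ab"
  [0..2]={B,C,S}  "aab"

S ∈ T[0,2] ⇒ YES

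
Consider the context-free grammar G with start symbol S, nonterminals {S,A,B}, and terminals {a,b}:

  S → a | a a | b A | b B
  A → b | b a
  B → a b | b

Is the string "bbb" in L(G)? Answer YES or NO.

Convert to CNF:
  S -> T0 A | T0 B | T1 T1 | a
  A -> T0 T1 | b
  B -> T1 T0 | b
  T0 -> b
  T1 -> a

Fill CYK table bottom-up:
  [0..0]={A,B,T0}  "b"  orig:{A,B}
  [1..1]={A,B,T0}  "b"  orig:{A,B}
  [2..2]={A,B,T0}  "b"  orig:{A,B}
  [0..1]={S}  "bb"
  [1..2]={S}  "bb"
  [0..2]=∅  "bbb"

S ∉ T[0,2] ⇒ NO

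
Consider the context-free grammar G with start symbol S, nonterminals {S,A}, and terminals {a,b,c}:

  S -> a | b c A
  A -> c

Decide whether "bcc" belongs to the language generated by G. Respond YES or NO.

Convert to CNF:
  S -> T0 X2 | a
  A -> c
  T0 -> b
  T1 -> c
  X2 -> T1 A

Fill CYK table bottom-up:
  [0..0]={T0}  "b"  orig:{}
  [1..1]={A,T1}  "c"  orig:{A}
  [2..2]={A,T1}  "c"  orig:{A}
  [0..1]=∅  "bc"
  [1..2]={X2}  "cc"  orig:{}
  [0..2]={S}  "bcc"

S ∈ T[0,2] ⇒ YES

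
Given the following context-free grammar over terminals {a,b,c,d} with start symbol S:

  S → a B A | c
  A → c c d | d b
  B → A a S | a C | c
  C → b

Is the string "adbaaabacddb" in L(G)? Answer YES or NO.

Convert to CNF:
  S -> T3 X6 | c
  A -> T0 X4 | T1 T2
  B -> A X5 | T3 C | c
  C -> b
  T0 -> c
  T1 -> d
  T2 -> b
  T3 -> a
  X4 -> T0 T1
  X5 -> T3 S
  X6 -> B A

CYK table (by increasing span):
  cell(0,0) a: {T3}  orig:{}
  cell(1,1) d: {T1}  orig:{}
  cell(2,2) b: {C,T2}  orig:{C}
  cell(3,3) a: {T3}  orig:{}
  cell(4,4) a: {T3}  orig:{}
  cell(5,5) a: {T3}  orig:{}
  cell(6,6) b: {C,T2}  orig:{C}
  cell(7,7) a: {T3}  orig:{}
  cell(8,8) c: {B,S,T0}  orig:{B,S}
  cell(9,9) d: {T1}  orig:{}
  cell(10,10) d: {T1}  orig:{}
  cell(11,11) b: {C,T2}  orig:{C}
  cell(0,1) ad: ∅
  cell(1,2) db: {A}
  cell(2,3) ba: ∅
  cell(3,4) aa: ∅
  cell(4,5) aa: ∅
  cell(5,6) ab: {B}
  cell(6,7) ba: ∅
  cell(7,8) ac: {X5}  orig:{}
  cell(8,9) cd: {X4}  orig:{}
  cell(9,10) dd: ∅
  cell(10,11) db: {A}
  cell(0,2) adb: ∅
  cell(1,3) dba: ∅
  cell(2,4) baa: ∅
  cell(3,5) aaa: ∅
  cell(4,6) aab: ∅
  cell(5,7) aba: ∅
  cell(6,8) bac: ∅
  cell(7,9) acd: ∅
  cell(8,10) cdd: ∅
  cell(9,11) ddb: ∅
  cell(0,3) adba: ∅
  cell(1,4) dbaa: ∅
  cell(2,5) baaa: ∅
  cell(3,6) aaab: ∅
  cell(4,7) aaba: ∅
  cell(5,8) abac: ∅
  cell(6,9) bacd: ∅
  cell(7,10) acdd: ∅
  cell(8,11) cddb: ∅
  cell(0,4) adbaa: ∅
  cell(1,5) dbaaa: ∅
  cell(2,6) baaab: ∅
  cell(3,7) aaaba: ∅
  cell(4,8) aabac: ∅
  cell(5,9) abacd: ∅
  cell(6,10) bacdd: ∅
  cell(7,11) acddb: ∅
  cell(0,5) adbaaa: ∅
  cell(1,6) dbaaab: ∅
  cell(2,7) baaaba: ∅
  cell(3,8) aaabac: ∅
  cell(4,9) aabacd: ∅
  cell(5,10) abacdd: ∅
  cell(6,11) bacddb: ∅
  cell(0,6) adbaaab: ∅
  cell(1,7) dbaaaba: ∅
  cell(2,8) baaabac: ∅
  cell(3,9) aaabacd: ∅
  cell(4,10) aabacdd: ∅
  cell(5,11) abacddb: ∅
  cell(0,7) adbaaaba: ∅
  cell(1,8) dbaaabac: ∅
  cell(2,9) baaabacd: ∅
  cell(3,10) aaabacdd: ∅
  cell(4,11) aabacddb: ∅
  cell(0,8) adbaaabac: ∅
  cell(1,9) dbaaabacd: ∅
  cell(2,10) baaabacdd: ∅
  cell(3,11) aaabacddb: ∅
  cell(0,9) adbaaabacd: ∅
  cell(1,10) dbaaabacdd: ∅
  cell(2,11) baaabacddb: ∅
  cell(0,10) adbaaabacdd: ∅
  cell(1,11) dbaaabacddb: ∅
  cell(0,11) adbaaabacddb: ∅

S ∉ T[0,11] ⇒ NO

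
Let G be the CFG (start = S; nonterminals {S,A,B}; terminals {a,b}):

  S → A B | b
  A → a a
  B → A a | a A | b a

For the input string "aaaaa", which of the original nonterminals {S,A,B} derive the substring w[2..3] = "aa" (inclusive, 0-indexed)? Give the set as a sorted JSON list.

Convert to CNF:
  S -> A B | b
  A -> T0 T0
  B -> A T0 | T0 A | T1 T0
  T0 -> a
  T1 -> b

CYK table (by increasing span), restricted to cells inside w[2..3]:
  T[2,2] 'a' = {T0}  orig:{}
  T[3,3] 'a' = {T0}  orig:{}
  T[2,3] 'aa' = {A}

Original NTs in T[2,3] deriving "aa": ["A"]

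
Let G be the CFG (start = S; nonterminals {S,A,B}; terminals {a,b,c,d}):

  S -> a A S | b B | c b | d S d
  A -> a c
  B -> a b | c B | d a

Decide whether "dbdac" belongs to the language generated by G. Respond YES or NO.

Convert to CNF:
  S -> T0 X4 | T1 T2 | T2 B | T3 X5
  A -> T0 T1
  B -> T0 T2 | T1 B | T3 T0
  T0 -> a
  T1 -> c
  T2 -> b
  T3 -> d
  X4 -> A S
  X5 -> S T3

CYK fill:
  cell(0,0) d: {T3}  orig:{}
  cell(1,1) b: {T2}  orig:{}
  cell(2,2) d: {T3}  orig:{}
  cell(3,3) a: {T0}  orig:{}
  cell(4,4) c: {T1}  orig:{}
  cell(0,1) db: ∅
  cell(1,2) bd: ∅
  cell(2,3) da: {B}
  cell(3,4) ac: {A}
  cell(0,2) dbd: ∅
  cell(1,3) bda: {S}
  cell(2,4) dac: ∅
  cell(0,3) dbda: ∅
  cell(1,4) bdac: ∅
  cell(0,4) dbdac: ∅

S ∉ T[0,4] ⇒ NO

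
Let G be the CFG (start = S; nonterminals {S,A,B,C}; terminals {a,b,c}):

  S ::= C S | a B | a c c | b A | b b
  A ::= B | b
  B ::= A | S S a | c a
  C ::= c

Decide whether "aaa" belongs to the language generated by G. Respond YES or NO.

Convert to CNF:
  S -> C S | T0 B | T0 X5 | T2 A | T2 T2
  A -> S X3 | T1 T0 | b
  B -> S X4 | T1 T0 | b
  C -> c
  T0 -> a
  T1 -> c
  T2 -> b
  X3 -> S T0
  X4 -> S T0
  X5 -> T1 T1

CYK fill:
  cell(0,0) a: {T0}  orig:{}
  cell(1,1) a: {T0}  orig:{}
  cell(2,2) a: {T0}  orig:{}
  cell(0,1) aa: ∅
  cell(1,2) aa: ∅
  cell(0,2) aaa: ∅

S ∉ T[0,2] ⇒ NO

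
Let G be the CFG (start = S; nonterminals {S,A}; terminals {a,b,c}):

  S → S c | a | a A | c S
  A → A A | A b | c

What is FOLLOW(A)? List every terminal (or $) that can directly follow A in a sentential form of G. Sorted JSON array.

FIRST iteration:
iter 1:
  A via A→c: +{c}
  S via S→a: +{a}
  S via S→c S: +{c}
  FIRST[S]={a,c}  FIRST[A]={c}
iter 2: (no change)
  FIRST[S]={a,c}  FIRST[A]={c}

FOLLOW iteration:
initialize: $ ∈ FOLLOW(S)
round 1:
  A→A A: FOLLOW(A) ⊇ FIRST(A) = {c}; new: +{c}
  A→A b: FOLLOW(A) ⊇ FIRST(b) = {b}; new: +{b}
  S→S c: FOLLOW(S) ⊇ FIRST(c) = {c}; new: +{c}
  S→a A: FOLLOW(A) ⊇ FOLLOW(S) ⊇ {$,c}; new: +{$}
  S: {$,c}  A: {$,b,c}
round 2: — fixpoint
  S: {$,c}  A: {$,b,c}

FOLLOW(A) = ["$", "b", "c"]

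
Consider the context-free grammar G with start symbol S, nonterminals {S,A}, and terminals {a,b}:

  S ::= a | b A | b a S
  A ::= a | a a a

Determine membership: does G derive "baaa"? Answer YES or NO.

Convert to CNF:
  S -> T1 A | T1 X3 | a
  A -> T0 X2 | a
  T0 -> a
  T1 -> b
  X2 -> T0 T0
  X3 -> T0 S

CYK fill:
  cell(0,0) b: {T1}  orig:{}
  cell(1,1) a: {A,S,T0}  orig:{A,S}
  cell(2,2) a: {A,S,T0}  orig:{A,S}
  cell(3,3) a: {A,S,T0}  orig:{A,S}
  cell(0,1) ba: {S}
  cell(1,2) aa: {X2,X3}  orig:{}
  cell(2,3) aa: {X2,X3}  orig:{}
  cell(0,2) baa: {S}
  cell(1,3) aaa: {A}
  cell(0,3) baaa: {S}

S ∈ T[0,3] ⇒ YES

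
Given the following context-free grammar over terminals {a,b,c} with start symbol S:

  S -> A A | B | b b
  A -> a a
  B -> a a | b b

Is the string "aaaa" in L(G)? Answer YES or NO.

Convert to CNF:
  S -> A A | T0 T0 | T1 T1
  A -> T0 T0
  B -> T0 T0 | T1 T1
  T0 -> a
  T1 -> b

CYK fill:
  T[0,0] 'a' = {T0}  orig:{}
  T[1,1] 'a' = {T0}  orig:{}
  T[2,2] 'a' = {T0}  orig:{}
  T[3,3] 'a' = {T0}  orig:{}
  T[0,1] 'aa' = {A,B,S}
  T[1,2] 'aa' = {A,B,S}
  T[2,3] 'aa' = {A,B,S}
  T[0,2] 'aaa' = ∅
  T[1,3] 'aaa' = ∅
  T[0,3] 'aaaa' = {S}

S ∈ T[0,3] ⇒ YES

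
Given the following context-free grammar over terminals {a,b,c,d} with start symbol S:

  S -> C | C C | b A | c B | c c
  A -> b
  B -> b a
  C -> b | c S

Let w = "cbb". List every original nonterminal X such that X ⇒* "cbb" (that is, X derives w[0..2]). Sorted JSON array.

CNF form of G:
  S -> C C | T0 A | T2 B | T2 S | T2 T2 | b
  A -> b
  B -> T0 T1
  C -> T2 S | b
  T0 -> b
  T1 -> a
  T2 -> c

CYK table (by increasing span) — only the sub-triangle for w[0..2]:
  [0..0]={T2}  "c"  orig:{}
  [1..1]={A,C,S,T0}  "b"  orig:{A,C,S}
  [2..2]={A,C,S,T0}  "b"  orig:{A,C,S}
  [0..1]={C,S}  "cb"
  [1..2]={S}  "bb"
  [0..2]={C,S}  "cbb"

Original NTs in T[0,2] deriving "cbb": ["C", "S"]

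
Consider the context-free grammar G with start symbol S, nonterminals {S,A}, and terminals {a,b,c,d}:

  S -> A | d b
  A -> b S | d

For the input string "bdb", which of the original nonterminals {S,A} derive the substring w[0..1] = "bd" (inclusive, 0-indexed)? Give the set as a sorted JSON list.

CNF form of G:
  S -> T0 S | T1 T0 | d
  A -> T0 S | d
  T0 -> b
  T1 -> d

CYK fill (cells [i..j] with 0 ≤ i ≤ j ≤ 1 only):
  T[0,0] 'b' = {T0}  orig:{}
  T[1,1] 'd' = {A,S,T1}  orig:{A,S}
  T[0,1] 'bd' = {A,S}

Original NTs in T[0,1] deriving "bd": ["A", "S"]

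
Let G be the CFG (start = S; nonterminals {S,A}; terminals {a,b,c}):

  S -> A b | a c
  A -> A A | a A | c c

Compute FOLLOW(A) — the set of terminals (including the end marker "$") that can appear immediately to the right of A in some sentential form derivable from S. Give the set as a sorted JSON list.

FIRST iteration:
pass 1:
  A via A→a A: +{a}
  A via A→c c: +{c}
  S via S→A b: +{a,c}
  FIRST(S)={a,c}  FIRST(A)={a,c}
pass 2: — fixpoint
  FIRST(S)={a,c}  FIRST(A)={a,c}

FOLLOW sets:
FOLLOW(S) := {$}
iter 1:
  A→A A: FOLLOW(A) ⊇ FIRST(A) = {a,c}; new: +{a,c}
  S→A b: FOLLOW(A) ⊇ FIRST(b) = {b}; new: +{b}
  FOLLOW[S]={$}  FOLLOW[A]={a,b,c}
iter 2: (no change)
  FOLLOW[S]={$}  FOLLOW[A]={a,b,c}

FOLLOW(A) = ["a", "b", "c"]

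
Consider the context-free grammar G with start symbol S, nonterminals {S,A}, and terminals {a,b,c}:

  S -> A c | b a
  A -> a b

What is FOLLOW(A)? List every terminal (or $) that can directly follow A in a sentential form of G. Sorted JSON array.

FIRST sets, iterate to fixpoint:
iter 1:
  A via A→a b: +{a}
  S via S→A c: +{a}
  S via S→b a: +{b}
  S: {a,b}  A: {a}
iter 2: — fixpoint
  S: {a,b}  A: {a}

Compute FOLLOW by fixpoint:
FOLLOW(S) := {$}
[1]
  S→A c: FOLLOW(A) ⊇ FIRST(c) = {c}; new: +{c}
  S: {$}  A: {c}
[2] (no change)
  S: {$}  A: {c}

FOLLOW(A) = ["c"]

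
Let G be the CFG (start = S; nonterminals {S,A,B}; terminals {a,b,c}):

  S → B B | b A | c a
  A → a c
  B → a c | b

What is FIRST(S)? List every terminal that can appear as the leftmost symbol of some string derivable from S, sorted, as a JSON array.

FIRST sets, iterate to fixpoint:
iter 1:
  A via A→a c: +{a}
  B via B→a c: +{a}
  B via B→b: +{b}
  S via S→B B: +{a,b}
  S via S→c a: +{c}
  FIRST[S]={a,b,c}  FIRST[A]={a}  FIRST[B]={a,b}
iter 2: done
  FIRST[S]={a,b,c}  FIRST[A]={a}  FIRST[B]={a,b}

FIRST(S) = ["a", "b", "c"]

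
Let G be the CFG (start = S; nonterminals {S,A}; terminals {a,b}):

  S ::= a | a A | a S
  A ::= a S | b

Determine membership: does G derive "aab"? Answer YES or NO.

Convert to CNF:
  S -> T0 A | T0 S | a
  A -> T0 S | b
  T0 -> a

Fill CYK table bottom-up:
  T[0,0] 'a' = {S,T0}  orig:{S}
  T[1,1] 'a' = {S,T0}  orig:{S}
  T[2,2] 'b' = {A}
  T[0,1] 'aa' = {A,S}
  T[1,2] 'ab' = {S}
  T[0,2] 'aab' = {A,S}

S ∈ T[0,2] ⇒ YES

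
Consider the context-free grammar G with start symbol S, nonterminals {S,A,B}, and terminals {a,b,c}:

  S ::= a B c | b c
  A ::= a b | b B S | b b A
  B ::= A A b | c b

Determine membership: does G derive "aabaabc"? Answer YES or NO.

Convert to CNF:
  S -> T0 X6 | T1 T2
  A -> T0 T1 | T1 X3 | T1 X4
  B -> A X5 | T2 T1
  T0 -> a
  T1 -> b
  T2 -> c
  X3 -> B S
  X4 -> T1 A
  X5 -> A T1
  X6 -> B T2

CYK table (by increasing span):
  T[0,0] 'a' = {T0}  orig:{}
  T[1,1] 'a' = {T0}  orig:{}
  T[2,2] 'b' = {T1}  orig:{}
  T[3,3] 'a' = {T0}  orig:{}
  T[4,4] 'a' = {T0}  orig:{}
  T[5,5] 'b' = {T1}  orig:{}
  T[6,6] 'c' = {T2}  orig:{}
  T[0,1] 'aa' = ∅
  T[1,2] 'ab' = {A}
  T[2,3] 'ba' = ∅
  T[3,4] 'aa' = ∅
  T[4,5] 'ab' = {A}
  T[5,6] 'bc' = {S}
  T[0,2] 'aab' = ∅
  T[1,3] 'aba' = ∅
  T[2,4] 'baa' = ∅
  T[3,5] 'aab' = ∅
  T[4,6] 'abc' = ∅
  T[0,3] 'aaba' = ∅
  T[1,4] 'abaa' = ∅
  T[2,5] 'baab' = ∅
  T[3,6] 'aabc' = ∅
  T[0,4] 'aabaa' = ∅
  T[1,5] 'abaab' = ∅
  T[2,6] 'baabc' = ∅
  T[0,5] 'aabaab' = ∅
  T[1,6] 'abaabc' = ∅
  T[0,6] 'aabaabc' = ∅

S ∉ T[0,6] ⇒ NO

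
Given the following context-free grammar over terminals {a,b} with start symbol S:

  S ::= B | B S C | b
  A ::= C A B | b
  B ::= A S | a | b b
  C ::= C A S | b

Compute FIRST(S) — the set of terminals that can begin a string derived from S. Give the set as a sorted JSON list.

FIRST sets, iterate to fixpoint:
iter 1:
  A via A→b: +{b}
  B via B→A S: +{b}
  B via B→a: +{a}
  C via C→b: +{b}
  S via S→B: +{a,b}
  FIRST[S]={a,b}  FIRST[A]={b}  FIRST[B]={a,b}  FIRST[C]={b}
iter 2: (stable)
  FIRST[S]={a,b}  FIRST[A]={b}  FIRST[B]={a,b}  FIRST[C]={b}

FIRST(S) = ["a", "b"]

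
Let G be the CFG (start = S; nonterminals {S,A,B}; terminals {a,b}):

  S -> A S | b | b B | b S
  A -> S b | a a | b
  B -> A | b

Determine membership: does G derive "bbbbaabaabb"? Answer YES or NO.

CNF form of G:
  S -> A S | T0 B | T0 S | b
  A -> S T0 | T1 T1 | b
  B -> S T0 | T1 T1 | b
  T0 -> b
  T1 -> a

Fill CYK table bottom-up:
  T[0,0] 'b' = {A,B,S,T0}  orig:{A,B,S}
  T[1,1] 'b' = {A,B,S,T0}  orig:{A,B,S}
  T[2,2] 'b' = {A,B,S,T0}  orig:{A,B,S}
  T[3,3] 'b' = {A,B,S,T0}  orig:{A,B,S}
  T[4,4] 'a' = {T1}  orig:{}
  T[5,5] 'a' = {T1}  orig:{}
  T[6,6] 'b' = {A,B,S,T0}  orig:{A,B,S}
  T[7,7] 'a' = {T1}  orig:{}
  T[8,8] 'a' = {T1}  orig:{}
  T[9,9] 'b' = {A,B,S,T0}  orig:{A,B,S}
  T[10,10] 'b' = {A,B,S,T0}  orig:{A,B,S}
  T[0,1] 'bb' = {A,B,S}
  T[1,2] 'bb' = {A,B,S}
  T[2,3] 'bb' = {A,B,S}
  T[3,4] 'ba' = ∅
  T[4,5] 'aa' = {A,B}
  T[5,6] 'ab' = ∅
  T[6,7] 'ba' = ∅
  T[7,8] 'aa' = {A,B}
  T[8,9] 'ab' = ∅
  T[9,10] 'bb' = {A,B,S}
  T[0,2] 'bbb' = {A,B,S}
  T[1,3] 'bbb' = {A,B,S}
  T[2,4] 'bba' = ∅
  T[3,5] 'baa' = {S}
  T[4,6] 'aab' = {S}
  T[5,7] 'aba' = ∅
  T[6,8] 'baa' = {S}
  T[7,9] 'aab' = {S}
  T[8,10] 'abb' = ∅
  T[0,3] 'bbbb' = {A,B,S}
  T[1,4] 'bbba' = ∅
  T[2,5] 'bbaa' = {S}
  T[3,6] 'baab' = {A,B,S}
  T[4,7] 'aaba' = ∅
  T[5,8] 'abaa' = ∅
  T[6,9] 'baab' = {A,B,S}
  T[7,10] 'aabb' = {A,B,S}
  T[0,4] 'bbbba' = ∅
  T[1,5] 'bbbaa' = {S}
  T[2,6] 'bbaab' = {A,B,S}
  T[3,7] 'baaba' = ∅
  T[4,8] 'aabaa' = {S}
  T[5,9] 'abaab' = ∅
  T[6,10] 'baabb' = {A,B,S}
  T[0,5] 'bbbbaa' = {S}
  T[1,6] 'bbbaab' = {A,B,S}
  T[2,7] 'bbaaba' = ∅
  T[3,8] 'baabaa' = {S}
  T[4,9] 'aabaab' = {A,B,S}
  T[5,10] 'abaabb' = ∅
  T[0,6] 'bbbbaab' = {A,B,S}
  T[1,7] 'bbbaaba' = ∅
  T[2,8] 'bbaabaa' = {S}
  T[3,9] 'baabaab' = {A,B,S}
  T[4,10] 'aabaabb' = {A,B,S}
  T[0,7] 'bbbbaaba' = ∅
  T[1,8] 'bbbaabaa' = {S}
  T[2,9] 'bbaabaab' = {A,B,S}
  T[3,10] 'baabaabb' = {A,B,S}
  T[0,8] 'bbbbaabaa' = {S}
  T[1,9] 'bbbaabaab' = {A,B,S}
  T[2,10] 'bbaabaabb' = {A,B,S}
  T[0,9] 'bbbbaabaab' = {A,B,S}
  T[1,10] 'bbbaabaabb' = {A,B,S}
  T[0,10] 'bbbbaabaabb' = {A,B,S}

S ∈ T[0,10] ⇒ YES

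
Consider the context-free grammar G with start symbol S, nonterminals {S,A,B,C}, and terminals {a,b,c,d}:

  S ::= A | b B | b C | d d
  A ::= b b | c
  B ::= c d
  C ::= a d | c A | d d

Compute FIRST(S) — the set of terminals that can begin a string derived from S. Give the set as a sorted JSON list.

FIRST sets, iterate to fixpoint:
round 1:
  A via A→b b: +{b}
  A via A→c: +{c}
  B via B→c d: +{c}
  C via C→a d: +{a}
  C via C→c A: +{c}
  C via C→d d: +{d}
  S via S→A: +{b,c}
  S via S→d d: +{d}
  FIRST[S]={b,c,d}  FIRST[A]={b,c}  FIRST[B]={c}  FIRST[C]={a,c,d}
round 2: (no change)
  FIRST[S]={b,c,d}  FIRST[A]={b,c}  FIRST[B]={c}  FIRST[C]={a,c,d}

FIRST(S) = ["b", "c", "d"]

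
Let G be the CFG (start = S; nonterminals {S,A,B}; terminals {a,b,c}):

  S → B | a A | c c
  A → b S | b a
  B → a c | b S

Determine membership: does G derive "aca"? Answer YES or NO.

CNF form of G:
  S -> T0 S | T1 A | T1 T2 | T2 T2
  A -> T0 S | T0 T1
  B -> T0 S | T1 T2
  T0 -> b
  T1 -> a
  T2 -> c

CYK table (by increasing span):
  T[0,0] 'a' = {T1}  orig:{}
  T[1,1] 'c' = {T2}  orig:{}
  T[2,2] 'a' = {T1}  orig:{}
  T[0,1] 'ac' = {B,S}
  T[1,2] 'ca' = ∅
  T[0,2] 'aca' = ∅

S ∉ T[0,2] ⇒ NO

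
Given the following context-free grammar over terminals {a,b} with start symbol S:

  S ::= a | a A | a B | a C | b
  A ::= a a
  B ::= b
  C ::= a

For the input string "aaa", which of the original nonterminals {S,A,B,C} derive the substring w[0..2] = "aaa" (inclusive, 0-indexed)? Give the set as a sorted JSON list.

Convert to CNF:
  S -> T0 A | T0 B | T0 C | a | b
  A -> T0 T0
  B -> b
  C -> a
  T0 -> a

CYK fill, restricted to cells inside w[0..2]:
  T[0,0] 'a' = {C,S,T0}  orig:{C,S}
  T[1,1] 'a' = {C,S,T0}  orig:{C,S}
  T[2,2] 'a' = {C,S,T0}  orig:{C,S}
  T[0,1] 'aa' = {A,S}
  T[1,2] 'aa' = {A,S}
  T[0,2] 'aaa' = {S}

Original NTs in T[0,2] deriving "aaa": ["S"]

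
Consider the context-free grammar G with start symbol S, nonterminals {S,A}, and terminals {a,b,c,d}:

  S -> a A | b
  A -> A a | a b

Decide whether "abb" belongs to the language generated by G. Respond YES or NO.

Convert to CNF:
  S -> T0 A | b
  A -> A T0 | T0 T1
  T0 -> a
  T1 -> b

CYK table (by increasing span):
  [0..0]={T0}  "a"  orig:{}
  [1..1]={S,T1}  "b"  orig:{S}
  [2..2]={S,T1}  "b"  orig:{S}
  [0..1]={A}  "ab"
  [1..2]=∅  "bb"
  [0..2]=∅  "abb"

S ∉ T[0,2] ⇒ NO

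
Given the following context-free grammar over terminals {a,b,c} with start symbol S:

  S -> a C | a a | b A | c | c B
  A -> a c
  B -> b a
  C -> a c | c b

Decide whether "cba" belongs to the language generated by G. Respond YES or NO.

CNF form of G:
  S -> T0 C | T0 T0 | T1 B | T2 A | c
  A -> T0 T1
  B -> T2 T0
  C -> T0 T1 | T1 T2
  T0 -> a
  T1 -> c
  T2 -> b

CYK table (by increasing span):
  cell(0,0) c: {S,T1}  orig:{S}
  cell(1,1) b: {T2}  orig:{}
  cell(2,2) a: {T0}  orig:{}
  cell(0,1) cb: {C}
  cell(1,2) ba: {B}
  cell(0,2) cba: {S}

S ∈ T[0,2] ⇒ YES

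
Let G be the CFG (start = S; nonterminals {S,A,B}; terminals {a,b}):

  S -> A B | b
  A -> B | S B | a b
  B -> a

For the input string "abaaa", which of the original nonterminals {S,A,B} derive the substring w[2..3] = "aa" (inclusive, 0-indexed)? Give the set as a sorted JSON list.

Convert to CNF:
  S -> A B | b
  A -> S B | T0 T1 | a
  B -> a
  T0 -> a
  T1 -> b

CYK fill — only the sub-triangle for w[2..3]:
  T[2,2] 'a' = {A,B,T0}  orig:{A,B}
  T[3,3] 'a' = {A,B,T0}  orig:{A,B}
  T[2,3] 'aa' = {S}

Original NTs in T[2,3] deriving "aa": ["S"]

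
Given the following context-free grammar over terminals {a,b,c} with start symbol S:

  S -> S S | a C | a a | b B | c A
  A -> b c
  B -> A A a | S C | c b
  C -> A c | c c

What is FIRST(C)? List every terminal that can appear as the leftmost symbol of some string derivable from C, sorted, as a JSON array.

FIRST sets, iterate to fixpoint:
iter 1:
  A via A→b c: +{b}
  B via B→A A a: +{b}
  B via B→c b: +{c}
  C via C→A c: +{b}
  C via C→c c: +{c}
  S via S→a C: +{a}
  S via S→b B: +{b}
  S via S→c A: +{c}
  S: {a,b,c}  A: {b}  B: {b,c}  C: {b,c}
iter 2:
  B via B→S C: +{a}
  S: {a,b,c}  A: {b}  B: {a,b,c}  C: {b,c}
iter 3: — fixpoint
  S: {a,b,c}  A: {b}  B: {a,b,c}  C: {b,c}

FIRST(C) = ["b", "c"]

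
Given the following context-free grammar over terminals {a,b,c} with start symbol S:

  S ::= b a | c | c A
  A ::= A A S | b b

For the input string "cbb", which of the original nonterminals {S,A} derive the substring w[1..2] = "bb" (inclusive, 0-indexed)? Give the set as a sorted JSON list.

CNF form of G:
  S -> T0 T1 | T2 A | c
  A -> A X3 | T0 T0
  T0 -> b
  T1 -> a
  T2 -> c
  X3 -> A S

CYK fill — only the sub-triangle for w[1..2]:
  [1..1]={T0}  "b"  orig:{}
  [2..2]={T0}  "b"  orig:{}
  [1..2]={A}  "bb"

Original NTs in T[1,2] deriving "bb": ["A"]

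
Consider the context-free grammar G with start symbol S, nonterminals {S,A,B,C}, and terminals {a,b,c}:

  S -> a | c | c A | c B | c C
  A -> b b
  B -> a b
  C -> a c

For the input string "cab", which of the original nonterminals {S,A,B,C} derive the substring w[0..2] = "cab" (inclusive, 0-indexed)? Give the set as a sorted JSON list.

CNF form of G:
  S -> T2 A | T2 B | T2 C | a | c
  A -> T0 T0
  B -> T1 T0
  C -> T1 T2
  T0 -> b
  T1 -> a
  T2 -> c

CYK table (by increasing span) (cells [i..j] with 0 ≤ i ≤ j ≤ 2 only):
  [0..0]={S,T2}  "c"  orig:{S}
  [1..1]={S,T1}  "a"  orig:{S}
  [2..2]={T0}  "b"  orig:{}
  [0..1]=∅  "ca"
  [1..2]={B}  "ab"
  [0..2]={S}  "cab"

Original NTs in T[0,2] deriving "cab": ["S"]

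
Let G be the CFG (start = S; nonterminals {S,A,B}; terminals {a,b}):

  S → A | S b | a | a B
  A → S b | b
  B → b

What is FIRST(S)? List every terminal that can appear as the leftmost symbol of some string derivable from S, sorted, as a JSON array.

FIRST sets, iterate to fixpoint:
round 1:
  A via A→b: +{b}
  B via B→b: +{b}
  S via S→A: +{b}
  S via S→a: +{a}
  FIRST(S)={a,b}  FIRST(A)={b}  FIRST(B)={b}
round 2:
  A via A→S b: +{a}
  FIRST(S)={a,b}  FIRST(A)={a,b}  FIRST(B)={b}
round 3: — fixpoint
  FIRST(S)={a,b}  FIRST(A)={a,b}  FIRST(B)={b}

FIRST(S) = ["a", "b"]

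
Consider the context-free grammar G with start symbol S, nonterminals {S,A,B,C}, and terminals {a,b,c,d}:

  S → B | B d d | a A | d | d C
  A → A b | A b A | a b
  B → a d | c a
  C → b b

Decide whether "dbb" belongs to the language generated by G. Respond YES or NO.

Convert to CNF:
  S -> B X5 | T1 A | T1 T2 | T2 C | T3 T1 | d
  A -> A T0 | A X4 | T1 T0
  B -> T1 T2 | T3 T1
  C -> T0 T0
  T0 -> b
  T1 -> a
  T2 -> d
  T3 -> c
  X4 -> T0 A
  X5 -> T2 T2

CYK fill:
  cell(0,0) d: {S,T2}  orig:{S}
  cell(1,1) b: {T0}  orig:{}
  cell(2,2) b: {T0}  orig:{}
  cell(0,1) db: ∅
  cell(1,2) bb: {C}
  cell(0,2) dbb: {S}

S ∈ T[0,2] ⇒ YES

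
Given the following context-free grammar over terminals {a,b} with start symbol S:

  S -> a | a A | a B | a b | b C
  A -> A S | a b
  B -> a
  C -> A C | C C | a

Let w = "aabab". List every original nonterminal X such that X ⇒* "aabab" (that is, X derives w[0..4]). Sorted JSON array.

Convert to CNF:
  S -> T0 A | T0 B | T0 T1 | T1 C | a
  A -> A S | T0 T1
  B -> a
  C -> A C | C C | a
  T0 -> a
  T1 -> b

CYK table (by increasing span) — only the sub-triangle for w[0..4]:
  [0..0]={B,C,S,T0}  "a"  orig:{B,C,S}
  [1..1]={B,C,S,T0}  "a"  orig:{B,C,S}
  [2..2]={T1}  "b"  orig:{}
  [3..3]={B,C,S,T0}  "a"  orig:{B,C,S}
  [4..4]={T1}  "b"  orig:{}
  [0..1]={C,S}  "aa"
  [1..2]={A,S}  "ab"
  [2..3]={S}  "ba"
  [3..4]={A,S}  "ab"
  [0..2]={S}  "aab"
  [1..3]={A,C}  "aba"
  [2..4]=∅  "bab"
  [0..3]={C,S}  "aaba"
  [1..4]={A}  "abab"
  [0..4]={S}  "aabab"

Original NTs in T[0,4] deriving "aabab": ["S"]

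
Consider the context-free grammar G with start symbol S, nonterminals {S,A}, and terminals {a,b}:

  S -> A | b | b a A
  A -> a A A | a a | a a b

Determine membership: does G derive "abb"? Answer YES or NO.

CNF form of G:
  S -> T0 T0 | T0 X4 | T0 X5 | T1 X6 | b
  A -> T0 T0 | T0 X2 | T0 X3
  T0 -> a
  T1 -> b
  X2 -> A A
  X3 -> T0 T1
  X4 -> A A
  X5 -> T0 T1
  X6 -> T0 A

Fill CYK table bottom-up:
  T[0,0] 'a' = {T0}  orig:{}
  T[1,1] 'b' = {S,T1}  orig:{S}
  T[2,2] 'b' = {S,T1}  orig:{S}
  T[0,1] 'ab' = {X3,X5}  orig:{}
  T[1,2] 'bb' = ∅
  T[0,2] 'abb' = ∅

S ∉ T[0,2] ⇒ NO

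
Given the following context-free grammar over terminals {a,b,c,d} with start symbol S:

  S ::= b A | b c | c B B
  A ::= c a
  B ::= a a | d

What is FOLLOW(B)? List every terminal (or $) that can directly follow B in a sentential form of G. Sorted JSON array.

FIRST iteration:
round 1:
  A via A→c a: +{c}
  B via B→a a: +{a}
  B via B→d: +{d}
  S via S→b A: +{b}
  S via S→c B B: +{c}
  S: {b,c}  A: {c}  B: {a,d}
round 2: done
  S: {b,c}  A: {c}  B: {a,d}

FOLLOW iteration:
FOLLOW(S) := {$}
iter 1:
  S→b A: FOLLOW(A) ⊇ FOLLOW(S) ⊇ {$}; new: +{$}
  S→c B B: FOLLOW(B) ⊇ FIRST(B) = {a,d}; new: +{a,d}
  S→c B B: FOLLOW(B) ⊇ FOLLOW(S) ⊇ {$}; new: +{$}
  FOLLOW(S)={$}  FOLLOW(A)={$}  FOLLOW(B)={$,a,d}
iter 2: (stable)
  FOLLOW(S)={$}  FOLLOW(A)={$}  FOLLOW(B)={$,a,d}

FOLLOW(B) = ["$", "a", "d"]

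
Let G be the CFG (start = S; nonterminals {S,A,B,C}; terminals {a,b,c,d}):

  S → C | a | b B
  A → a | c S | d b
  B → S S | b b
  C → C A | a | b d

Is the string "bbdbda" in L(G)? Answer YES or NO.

CNF form of G:
  S -> C A | T2 B | T2 T1 | a
  A -> T0 S | T1 T2 | a
  B -> S S | T2 T2
  C -> C A | T2 T1 | a
  T0 -> c
  T1 -> d
  T2 -> b

Fill CYK table bottom-up:
  [0..0]={T2}  "b"  orig:{}
  [1..1]={T2}  "b"  orig:{}
  [2..2]={T1}  "d"  orig:{}
  [3..3]={T2}  "b"  orig:{}
  [4..4]={T1}  "d"  orig:{}
  [5..5]={A,C,S}  "a"
  [0..1]={B}  "bb"
  [1..2]={C,S}  "bd"
  [2..3]={A}  "db"
  [3..4]={C,S}  "bd"
  [4..5]=∅  "da"
  [0..2]=∅  "bbd"
  [1..3]=∅  "bdb"
  [2..4]=∅  "dbd"
  [3..5]={B,C,S}  "bda"
  [0..3]=∅  "bbdb"
  [1..4]={B}  "bdbd"
  [2..5]=∅  "dbda"
  [0..4]={S}  "bbdbd"
  [1..5]={B}  "bdbda"
  [0..5]={B,S}  "bbdbda"

S ∈ T[0,5] ⇒ YES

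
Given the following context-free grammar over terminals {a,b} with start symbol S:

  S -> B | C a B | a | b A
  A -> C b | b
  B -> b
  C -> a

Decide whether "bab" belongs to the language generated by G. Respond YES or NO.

Convert to CNF:
  S -> C X2 | T0 A | a | b
  A -> C T0 | b
  B -> b
  C -> a
  T0 -> b
  T1 -> a
  X2 -> T1 B

Fill CYK table bottom-up:
  [0..0]={A,B,S,T0}  "b"  orig:{A,B,S}
  [1..1]={C,S,T1}  "a"  orig:{C,S}
  [2..2]={A,B,S,T0}  "b"  orig:{A,B,S}
  [0..1]=∅  "ba"
  [1..2]={A,X2}  "ab"  orig:{A}
  [0..2]={S}  "bab"

S ∈ T[0,2] ⇒ YES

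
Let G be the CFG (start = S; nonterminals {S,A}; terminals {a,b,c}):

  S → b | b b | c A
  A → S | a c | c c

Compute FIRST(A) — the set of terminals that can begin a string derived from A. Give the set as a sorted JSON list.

Compute FIRST by fixpoint:
iter 1:
  A via A→a c: +{a}
  A via A→c c: +{c}
  S via S→b: +{b}
  S via S→c A: +{c}
  FIRST(S)={b,c}  FIRST(A)={a,c}
iter 2:
  A via A→S: +{b}
  FIRST(S)={b,c}  FIRST(A)={a,b,c}
iter 3: — fixpoint
  FIRST(S)={b,c}  FIRST(A)={a,b,c}

FIRST(A) = ["a", "b", "c"]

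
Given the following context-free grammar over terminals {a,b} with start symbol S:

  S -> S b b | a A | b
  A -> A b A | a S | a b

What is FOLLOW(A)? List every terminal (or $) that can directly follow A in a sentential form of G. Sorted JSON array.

FIRST iteration:
pass 1:
  A via A→a S: +{a}
  S via S→a A: +{a}
  S via S→b: +{b}
  FIRST(S)={a,b}  FIRST(A)={a}
pass 2: done
  FIRST(S)={a,b}  FIRST(A)={a}

Compute FOLLOW by fixpoint:
seed FOLLOW(S) with $
iter 1:
  A→A b A: FOLLOW(A) ⊇ FIRST(b) = {b}; new: +{b}
  A→a S: FOLLOW(S) ⊇ FOLLOW(A) ⊇ {b}; new: +{b}
  S→a A: FOLLOW(A) ⊇ FOLLOW(S) ⊇ {$,b}; new: +{$}
  S: {$,b}  A: {$,b}
iter 2: — fixpoint
  S: {$,b}  A: {$,b}

FOLLOW(A) = ["$", "b"]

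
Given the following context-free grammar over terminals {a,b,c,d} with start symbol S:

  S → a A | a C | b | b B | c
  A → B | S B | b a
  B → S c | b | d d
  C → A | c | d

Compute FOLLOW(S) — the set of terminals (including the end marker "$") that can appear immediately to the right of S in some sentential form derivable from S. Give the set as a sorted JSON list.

FIRST iteration:
round 1:
  A via A→b a: +{b}
  B via B→b: +{b}
  B via B→d d: +{d}
  C via C→A: +{b}
  C via C→c: +{c}
  C via C→d: +{d}
  S via S→a A: +{a}
  S via S→b: +{b}
  S via S→c: +{c}
  S: {a,b,c}  A: {b}  B: {b,d}  C: {b,c,d}
round 2:
  A via A→B: +{d}
  A via A→S B: +{a,c}
  B via B→S c: +{a,c}
  C via C→A: +{a}
  S: {a,b,c}  A: {a,b,c,d}  B: {a,b,c,d}  C: {a,b,c,d}
round 3: (no change)
  S: {a,b,c}  A: {a,b,c,d}  B: {a,b,c,d}  C: {a,b,c,d}

FOLLOW iteration:
FOLLOW(S) := {$}
pass 1:
  A→S B: FOLLOW(S) ⊇ FIRST(B) = {a,b,c,d}; new: +{a,b,c,d}
  S→a A: FOLLOW(A) ⊇ FOLLOW(S) ⊇ {$,a,b,c,d}; new: +{$,a,b,c,d}
  S→a C: FOLLOW(C) ⊇ FOLLOW(S) ⊇ {$,a,b,c,d}; new: +{$,a,b,c,d}
  S→b B: FOLLOW(B) ⊇ FOLLOW(S) ⊇ {$,a,b,c,d}; new: +{$,a,b,c,d}
  FOLLOW(S)={$,a,b,c,d}  FOLLOW(A)={$,a,b,c,d}  FOLLOW(B)={$,a,b,c,d}  FOLLOW(C)={$,a,b,c,d}
pass 2: — fixpoint
  FOLLOW(S)={$,a,b,c,d}  FOLLOW(A)={$,a,b,c,d}  FOLLOW(B)={$,a,b,c,d}  FOLLOW(C)={$,a,b,c,d}

FOLLOW(S) = ["$", "a", "b", "c", "d"]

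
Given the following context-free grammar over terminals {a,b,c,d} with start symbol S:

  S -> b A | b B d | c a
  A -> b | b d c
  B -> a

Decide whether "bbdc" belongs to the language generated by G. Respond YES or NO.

CNF form of G:
  S -> T0 A | T0 X5 | T2 T3
  A -> T0 X4 | b
  B -> a
  T0 -> b
  T1 -> d
  T2 -> c
  T3 -> a
  X4 -> T1 T2
  X5 -> B T1

CYK fill:
  T[0,0] 'b' = {A,T0}  orig:{A}
  T[1,1] 'b' = {A,T0}  orig:{A}
  T[2,2] 'd' = {T1}  orig:{}
  T[3,3] 'c' = {T2}  orig:{}
  T[0,1] 'bb' = {S}
  T[1,2] 'bd' = ∅
  T[2,3] 'dc' = {X4}  orig:{}
  T[0,2] 'bbd' = ∅
  T[1,3] 'bdc' = {A}
  T[0,3] 'bbdc' = {S}

S ∈ T[0,3] ⇒ YES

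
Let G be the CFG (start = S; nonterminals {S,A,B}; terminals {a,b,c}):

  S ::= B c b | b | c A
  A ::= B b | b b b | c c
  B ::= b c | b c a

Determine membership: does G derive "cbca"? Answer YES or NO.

CNF form of G:
  S -> B X5 | T1 A | b
  A -> B T0 | T0 X3 | T1 T1
  B -> T0 T1 | T0 X4
  T0 -> b
  T1 -> c
  T2 -> a
  X3 -> T0 T0
  X4 -> T1 T2
  X5 -> T1 T0

CYK table (by increasing span):
  T[0,0] 'c' = {T1}  orig:{}
  T[1,1] 'b' = {S,T0}  orig:{S}
  T[2,2] 'c' = {T1}  orig:{}
  T[3,3] 'a' = {T2}  orig:{}
  T[0,1] 'cb' = {X5}  orig:{}
  T[1,2] 'bc' = {B}
  T[2,3] 'ca' = {X4}  orig:{}
  T[0,2] 'cbc' = ∅
  T[1,3] 'bca' = {B}
  T[0,3] 'cbca' = ∅

S ∉ T[0,3] ⇒ NO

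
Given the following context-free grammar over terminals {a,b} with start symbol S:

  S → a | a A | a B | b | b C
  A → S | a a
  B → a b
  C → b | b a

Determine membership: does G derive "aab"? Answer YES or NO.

Convert to CNF:
  S -> T0 A | T0 B | T1 C | a | b
  A -> T0 A | T0 B | T0 T0 | T1 C | a | b
  B -> T0 T1
  C -> T1 T0 | b
  T0 -> a
  T1 -> b

CYK table (by increasing span):
  T[0,0] 'a' = {A,S,T0}  orig:{A,S}
  T[1,1] 'a' = {A,S,T0}  orig:{A,S}
  T[2,2] 'b' = {A,C,S,T1}  orig:{A,C,S}
  T[0,1] 'aa' = {A,S}
  T[1,2] 'ab' = {A,B,S}
  T[0,2] 'aab' = {A,S}

S ∈ T[0,2] ⇒ YES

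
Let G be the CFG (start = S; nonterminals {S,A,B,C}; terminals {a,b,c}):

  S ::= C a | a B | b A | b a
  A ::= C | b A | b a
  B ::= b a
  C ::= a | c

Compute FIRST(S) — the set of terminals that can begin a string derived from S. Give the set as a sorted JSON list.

FIRST iteration:
pass 1:
  A via A→b A: +{b}
  B via B→b a: +{b}
  C via C→a: +{a}
  C via C→c: +{c}
  S via S→C a: +{a,c}
  S via S→b A: +{b}
  FIRST(S)={a,b,c}  FIRST(A)={b}  FIRST(B)={b}  FIRST(C)={a,c}
pass 2:
  A via A→C: +{a,c}
  FIRST(S)={a,b,c}  FIRST(A)={a,b,c}  FIRST(B)={b}  FIRST(C)={a,c}
pass 3: — fixpoint
  FIRST(S)={a,b,c}  FIRST(A)={a,b,c}  FIRST(B)={b}  FIRST(C)={a,c}

FIRST(S) = ["a", "b", "c"]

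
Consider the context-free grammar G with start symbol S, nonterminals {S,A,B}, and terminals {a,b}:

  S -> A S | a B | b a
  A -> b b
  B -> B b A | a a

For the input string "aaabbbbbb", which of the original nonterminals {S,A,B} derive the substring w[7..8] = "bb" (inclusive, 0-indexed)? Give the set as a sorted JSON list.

CNF form of G:
  S -> A S | T0 T1 | T1 B
  A -> T0 T0
  B -> B X2 | T1 T1
  T0 -> b
  T1 -> a
  X2 -> T0 A

CYK table (by increasing span) (cells [i..j] with 7 ≤ i ≤ j ≤ 8 only):
  [7..7]={T0}  "b"  orig:{}
  [8..8]={T0}  "b"  orig:{}
  [7..8]={A}  "bb"

Original NTs in T[7,8] deriving "bb": ["A"]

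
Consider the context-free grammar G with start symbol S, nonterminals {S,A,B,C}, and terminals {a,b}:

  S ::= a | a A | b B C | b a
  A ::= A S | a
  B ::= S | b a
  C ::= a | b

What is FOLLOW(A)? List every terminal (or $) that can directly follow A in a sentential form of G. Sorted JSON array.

Compute FIRST by fixpoint:
round 1:
  A via A→a: +{a}
  B via B→b a: +{b}
  C via C→a: +{a}
  C via C→b: +{b}
  S via S→a: +{a}
  S via S→b B C: +{b}
  FIRST[S]={a,b}  FIRST[A]={a}  FIRST[B]={b}  FIRST[C]={a,b}
round 2:
  B via B→S: +{a}
  FIRST[S]={a,b}  FIRST[A]={a}  FIRST[B]={a,b}  FIRST[C]={a,b}
round 3: — fixpoint
  FIRST[S]={a,b}  FIRST[A]={a}  FIRST[B]={a,b}  FIRST[C]={a,b}

FOLLOW sets:
FOLLOW(S) := {$}
pass 1:
  A→A S: FOLLOW(A) ⊇ FIRST(S) = {a,b}; new: +{a,b}
  A→A S: FOLLOW(S) ⊇ FOLLOW(A) ⊇ {a,b}; new: +{a,b}
  S→a A: FOLLOW(A) ⊇ FOLLOW(S) ⊇ {$,a,b}; new: +{$}
  S→b B C: FOLLOW(B) ⊇ FIRST(C) = {a,b}; new: +{a,b}
  S→b B C: FOLLOW(C) ⊇ FOLLOW(S) ⊇ {$,a,b}; new: +{$,a,b}
  FOLLOW(S)={$,a,b}  FOLLOW(A)={$,a,b}  FOLLOW(B)={a,b}  FOLLOW(C)={$,a,b}
pass 2: (no change)
  FOLLOW(S)={$,a,b}  FOLLOW(A)={$,a,b}  FOLLOW(B)={a,b}  FOLLOW(C)={$,a,b}

FOLLOW(A) = ["$", "a", "b"]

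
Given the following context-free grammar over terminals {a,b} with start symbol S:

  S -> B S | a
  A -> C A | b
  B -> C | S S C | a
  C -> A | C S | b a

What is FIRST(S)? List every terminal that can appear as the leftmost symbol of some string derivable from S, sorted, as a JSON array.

Compute FIRST by fixpoint:
iter 1:
  A via A→b: +{b}
  B via B→a: +{a}
  C via C→A: +{b}
  S via S→B S: +{a}
  FIRST(S)={a}  FIRST(A)={b}  FIRST(B)={a}  FIRST(C)={b}
iter 2:
  B via B→C: +{b}
  S via S→B S: +{b}
  FIRST(S)={a,b}  FIRST(A)={b}  FIRST(B)={a,b}  FIRST(C)={b}
iter 3: — fixpoint
  FIRST(S)={a,b}  FIRST(A)={b}  FIRST(B)={a,b}  FIRST(C)={b}

FIRST(S) = ["a", "b"]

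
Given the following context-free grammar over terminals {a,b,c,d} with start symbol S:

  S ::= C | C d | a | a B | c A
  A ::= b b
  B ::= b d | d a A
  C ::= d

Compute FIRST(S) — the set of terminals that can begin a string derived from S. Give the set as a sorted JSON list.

FIRST iteration:
round 1:
  A via A→b b: +{b}
  B via B→b d: +{b}
  B via B→d a A: +{d}
  C via C→d: +{d}
  S via S→C: +{d}
  S via S→a: +{a}
  S via S→c A: +{c}
  FIRST[S]={a,c,d}  FIRST[A]={b}  FIRST[B]={b,d}  FIRST[C]={d}
round 2: done
  FIRST[S]={a,c,d}  FIRST[A]={b}  FIRST[B]={b,d}  FIRST[C]={d}

FIRST(S) = ["a", "c", "d"]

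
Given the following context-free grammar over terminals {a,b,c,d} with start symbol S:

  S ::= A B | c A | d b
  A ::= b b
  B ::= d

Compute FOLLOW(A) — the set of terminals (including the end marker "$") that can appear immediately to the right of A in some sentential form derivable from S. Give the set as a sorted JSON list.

Compute FIRST by fixpoint:
round 1:
  A via A→b b: +{b}
  B via B→d: +{d}
  S via S→A B: +{b}
  S via S→c A: +{c}
  S via S→d b: +{d}
  FIRST[S]={b,c,d}  FIRST[A]={b}  FIRST[B]={d}
round 2: done
  FIRST[S]={b,c,d}  FIRST[A]={b}  FIRST[B]={d}

Compute FOLLOW by fixpoint:
FOLLOW(S) := {$}
round 1:
  S→A B: FOLLOW(A) ⊇ FIRST(B) = {d}; new: +{d}
  S→A B: FOLLOW(B) ⊇ FOLLOW(S) ⊇ {$}; new: +{$}
  S→c A: FOLLOW(A) ⊇ FOLLOW(S) ⊇ {$}; new: +{$}
  S: {$}  A: {$,d}  B: {$}
round 2: (no change)
  S: {$}  A: {$,d}  B: {$}

FOLLOW(A) = ["$", "d"]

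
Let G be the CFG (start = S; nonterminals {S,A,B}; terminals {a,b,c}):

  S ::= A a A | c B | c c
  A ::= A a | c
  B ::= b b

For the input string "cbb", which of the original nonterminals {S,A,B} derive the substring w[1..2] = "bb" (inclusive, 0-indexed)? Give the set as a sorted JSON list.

Convert to CNF:
  S -> A X3 | T2 B | T2 T2
  A -> A T0 | c
  B -> T1 T1
  T0 -> a
  T1 -> b
  T2 -> c
  X3 -> T0 A

CYK fill, restricted to cells inside w[1..2]:
  cell(1,1) b: {T1}  orig:{}
  cell(2,2) b: {T1}  orig:{}
  cell(1,2) bb: {B}

Original NTs in T[1,2] deriving "bb": ["B"]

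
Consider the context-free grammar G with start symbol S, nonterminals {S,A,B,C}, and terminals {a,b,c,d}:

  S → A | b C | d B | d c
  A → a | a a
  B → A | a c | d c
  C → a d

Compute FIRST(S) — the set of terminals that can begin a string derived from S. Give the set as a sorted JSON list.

FIRST iteration:
round 1:
  A via A→a: +{a}
  B via B→A: +{a}
  B via B→d c: +{d}
  C via C→a d: +{a}
  S via S→A: +{a}
  S via S→b C: +{b}
  S via S→d B: +{d}
  S: {a,b,d}  A: {a}  B: {a,d}  C: {a}
round 2: (stable)
  S: {a,b,d}  A: {a}  B: {a,d}  C: {a}

FIRST(S) = ["a", "b", "d"]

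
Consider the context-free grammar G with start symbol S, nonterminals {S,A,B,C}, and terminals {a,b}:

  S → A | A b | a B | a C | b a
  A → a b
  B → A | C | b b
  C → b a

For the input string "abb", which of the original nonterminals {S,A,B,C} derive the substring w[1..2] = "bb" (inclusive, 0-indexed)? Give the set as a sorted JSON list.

CNF form of G:
  S -> A T1 | T0 B | T0 C | T0 T1 | T1 T0
  A -> T0 T1
  B -> T0 T1 | T1 T0 | T1 T1
  C -> T1 T0
  T0 -> a
  T1 -> b

CYK fill — only the sub-triangle for w[1..2]:
  cell(1,1) b: {T1}  orig:{}
  cell(2,2) b: {T1}  orig:{}
  cell(1,2) bb: {B}

Original NTs in T[1,2] deriving "bb": ["B"]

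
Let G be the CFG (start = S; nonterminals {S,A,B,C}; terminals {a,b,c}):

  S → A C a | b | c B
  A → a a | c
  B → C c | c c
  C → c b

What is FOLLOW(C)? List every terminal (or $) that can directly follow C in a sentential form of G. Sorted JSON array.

FIRST sets, iterate to fixpoint:
iter 1:
  A via A→a a: +{a}
  A via A→c: +{c}
  B via B→c c: +{c}
  C via C→c b: +{c}
  S via S→A C a: +{a,c}
  S via S→b: +{b}
  FIRST(S)={a,b,c}  FIRST(A)={a,c}  FIRST(B)={c}  FIRST(C)={c}
iter 2: — fixpoint
  FIRST(S)={a,b,c}  FIRST(A)={a,c}  FIRST(B)={c}  FIRST(C)={c}

FOLLOW sets:
initialize: $ ∈ FOLLOW(S)
iter 1:
  B→C c: FOLLOW(C) ⊇ FIRST(c) = {c}; new: +{c}
  S→A C a: FOLLOW(A) ⊇ FIRST(C) = {c}; new: +{c}
  S→A C a: FOLLOW(C) ⊇ FIRST(a) = {a}; new: +{a}
  S→c B: FOLLOW(B) ⊇ FOLLOW(S) ⊇ {$}; new: +{$}
  FOLLOW[S]={$}  FOLLOW[A]={c}  FOLLOW[B]={$}  FOLLOW[C]={a,c}
iter 2: done
  FOLLOW[S]={$}  FOLLOW[A]={c}  FOLLOW[B]={$}  FOLLOW[C]={a,c}

FOLLOW(C) = ["a", "c"]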